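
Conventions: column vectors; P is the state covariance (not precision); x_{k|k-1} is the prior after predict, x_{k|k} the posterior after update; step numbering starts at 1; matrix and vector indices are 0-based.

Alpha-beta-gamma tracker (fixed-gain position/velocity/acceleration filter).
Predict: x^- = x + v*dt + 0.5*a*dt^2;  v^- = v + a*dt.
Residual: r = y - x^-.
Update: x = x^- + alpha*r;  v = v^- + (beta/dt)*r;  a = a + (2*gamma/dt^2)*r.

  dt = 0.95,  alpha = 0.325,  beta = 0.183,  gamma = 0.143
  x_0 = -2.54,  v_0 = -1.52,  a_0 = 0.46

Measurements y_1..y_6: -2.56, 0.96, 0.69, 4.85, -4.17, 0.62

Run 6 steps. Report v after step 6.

step 1: x_pred=-3.7764  r=1.2164  x^+=-3.3811  v^+=-0.8487  a^+=0.8455
step 2: x_pred=-3.8058  r=4.7658  x^+=-2.2569  v^+=0.8726  a^+=2.3558
step 3: x_pred=-0.3649  r=1.0549  x^+=-0.0221  v^+=3.3138  a^+=2.6901
step 4: x_pred=4.3399  r=0.5101  x^+=4.5057  v^+=5.9676  a^+=2.8517
step 5: x_pred=11.4617  r=-15.6317  x^+=6.3814  v^+=5.6656  a^+=-2.1019
step 6: x_pred=10.8152  r=-10.1952  x^+=7.5017  v^+=1.7048  a^+=-5.3328

v_post = 1.7048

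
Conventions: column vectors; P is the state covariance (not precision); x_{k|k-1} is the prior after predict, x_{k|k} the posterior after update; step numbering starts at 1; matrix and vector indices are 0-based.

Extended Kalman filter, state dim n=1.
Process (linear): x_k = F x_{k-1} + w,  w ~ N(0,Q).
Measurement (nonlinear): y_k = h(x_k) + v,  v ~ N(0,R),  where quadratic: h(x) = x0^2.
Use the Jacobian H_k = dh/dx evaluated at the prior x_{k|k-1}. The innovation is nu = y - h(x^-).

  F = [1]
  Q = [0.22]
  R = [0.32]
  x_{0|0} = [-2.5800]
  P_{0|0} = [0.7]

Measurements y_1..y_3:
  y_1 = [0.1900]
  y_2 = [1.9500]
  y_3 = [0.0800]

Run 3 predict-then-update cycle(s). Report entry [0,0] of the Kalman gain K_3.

K[0,0] = -0.3100

step 1: x^-=[-2.5800]  P^-=[0.9200]  H_jac=[-5.1600]  S=[24.8156]  K=[-0.1913]  nu=[-6.4664]  x^+=[-1.3430]  P^+=[0.0119]
step 2: x^-=[-1.3430]  P^-=[0.2319]  H_jac=[-2.6860]  S=[1.9928]  K=[-0.3125]  nu=[0.1464]  x^+=[-1.3887]  P^+=[0.0372]
step 3: x^-=[-1.3887]  P^-=[0.2572]  H_jac=[-2.7775]  S=[2.3044]  K=[-0.3100]  nu=[-1.8486]  x^+=[-0.8156]  P^+=[0.0357]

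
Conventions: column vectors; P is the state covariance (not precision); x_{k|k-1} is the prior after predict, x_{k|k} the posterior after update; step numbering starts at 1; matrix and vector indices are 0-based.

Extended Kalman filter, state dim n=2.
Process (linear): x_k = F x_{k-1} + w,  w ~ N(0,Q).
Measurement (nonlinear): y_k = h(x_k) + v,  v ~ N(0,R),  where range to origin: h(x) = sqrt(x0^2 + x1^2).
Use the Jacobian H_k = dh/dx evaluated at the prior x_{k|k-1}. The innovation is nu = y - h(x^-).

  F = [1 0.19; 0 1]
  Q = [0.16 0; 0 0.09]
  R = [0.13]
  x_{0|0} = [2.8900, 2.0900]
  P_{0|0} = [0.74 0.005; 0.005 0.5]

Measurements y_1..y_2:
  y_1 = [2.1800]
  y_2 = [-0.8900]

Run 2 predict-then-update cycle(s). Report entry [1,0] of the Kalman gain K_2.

step 1: x^-=[3.2871, 2.0900]  P^-=[0.9200 0.1000; 0.1000 0.5900]  H_jac=[0.8439 0.5365]  S=[1.0455]  K=[0.7938; 0.3835]  nu=[-1.7153]  x^+=[1.9255, 1.4322]  P^+=[0.2611 -0.2183; -0.2183 0.4362]
step 2: x^-=[2.1976, 1.4322]  P^-=[0.3539 -0.1354; -0.1354 0.5262]  H_jac=[0.8378 0.5460]  S=[0.4114]  K=[0.5410; 0.4227]  nu=[-3.5131]  x^+=[0.2971, -0.0527]  P^+=[0.2335 -0.2295; -0.2295 0.4527]

K[1,0] = 0.4227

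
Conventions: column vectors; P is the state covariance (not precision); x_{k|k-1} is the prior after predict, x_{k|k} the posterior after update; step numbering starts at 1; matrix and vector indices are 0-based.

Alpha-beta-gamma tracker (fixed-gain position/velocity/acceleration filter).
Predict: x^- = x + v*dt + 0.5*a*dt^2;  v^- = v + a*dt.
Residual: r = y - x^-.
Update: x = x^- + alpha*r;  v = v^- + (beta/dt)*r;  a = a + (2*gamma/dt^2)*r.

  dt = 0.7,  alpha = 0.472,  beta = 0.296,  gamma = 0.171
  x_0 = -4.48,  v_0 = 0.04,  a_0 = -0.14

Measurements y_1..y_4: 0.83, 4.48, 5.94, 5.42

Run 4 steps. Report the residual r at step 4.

step 1: x_pred=-4.4863  r=5.3163  x^+=-1.9770  v^+=2.1900  a^+=3.5706
step 2: x_pred=0.4308  r=4.0492  x^+=2.3420  v^+=6.4017  a^+=6.3967
step 3: x_pred=8.3904  r=-2.4504  x^+=7.2338  v^+=9.8432  a^+=4.6865
step 4: x_pred=15.2722  r=-9.8522  x^+=10.6220  v^+=8.9576  a^+=-2.1900

resid = -9.8522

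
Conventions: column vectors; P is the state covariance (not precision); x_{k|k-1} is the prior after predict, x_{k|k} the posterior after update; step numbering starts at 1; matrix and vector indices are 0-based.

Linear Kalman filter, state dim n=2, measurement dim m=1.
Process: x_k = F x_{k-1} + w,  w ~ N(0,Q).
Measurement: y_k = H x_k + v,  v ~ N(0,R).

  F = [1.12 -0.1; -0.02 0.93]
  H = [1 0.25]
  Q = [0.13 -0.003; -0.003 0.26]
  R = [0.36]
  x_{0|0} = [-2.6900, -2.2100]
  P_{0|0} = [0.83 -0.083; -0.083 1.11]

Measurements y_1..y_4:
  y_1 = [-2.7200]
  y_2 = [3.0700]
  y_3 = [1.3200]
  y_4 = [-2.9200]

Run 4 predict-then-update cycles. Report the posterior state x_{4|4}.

step 1: x^-=[-2.7918, -2.0015]  P^-=[1.2008 -0.2114; -0.2114 1.2235]  S=[1.5316]  K=[0.7495; 0.0617]  nu=[0.5722]  x^+=[-2.3629, -1.9662]  P^+=[0.3404 -0.2822; -0.2822 1.2176]
step 2: x^-=[-2.4499, -1.7813]  P^-=[0.6324 -0.4184; -0.4184 1.3238]  S=[0.8659]  K=[0.6095; -0.1010]  nu=[5.9652]  x^+=[1.1859, -2.3837]  P^+=[0.3107 -0.3651; -0.3651 1.3149]
step 3: x^-=[1.5666, -2.2406]  P^-=[0.6147 -0.5133; -0.5133 1.4110]  S=[0.8062]  K=[0.6032; -0.1991]  nu=[0.3135]  x^+=[1.7557, -2.3030]  P^+=[0.3213 -0.4164; -0.4164 1.3790]
step 4: x^-=[2.1967, -2.1769]  P^-=[0.6401 -0.5730; -0.5730 1.4684]  S=[0.8053]  K=[0.6169; -0.2557]  nu=[-4.5725]  x^+=[-0.6241, -1.0076]  P^+=[0.3336 -0.4460; -0.4460 1.4157]

x_post = [-0.6241, -1.0076]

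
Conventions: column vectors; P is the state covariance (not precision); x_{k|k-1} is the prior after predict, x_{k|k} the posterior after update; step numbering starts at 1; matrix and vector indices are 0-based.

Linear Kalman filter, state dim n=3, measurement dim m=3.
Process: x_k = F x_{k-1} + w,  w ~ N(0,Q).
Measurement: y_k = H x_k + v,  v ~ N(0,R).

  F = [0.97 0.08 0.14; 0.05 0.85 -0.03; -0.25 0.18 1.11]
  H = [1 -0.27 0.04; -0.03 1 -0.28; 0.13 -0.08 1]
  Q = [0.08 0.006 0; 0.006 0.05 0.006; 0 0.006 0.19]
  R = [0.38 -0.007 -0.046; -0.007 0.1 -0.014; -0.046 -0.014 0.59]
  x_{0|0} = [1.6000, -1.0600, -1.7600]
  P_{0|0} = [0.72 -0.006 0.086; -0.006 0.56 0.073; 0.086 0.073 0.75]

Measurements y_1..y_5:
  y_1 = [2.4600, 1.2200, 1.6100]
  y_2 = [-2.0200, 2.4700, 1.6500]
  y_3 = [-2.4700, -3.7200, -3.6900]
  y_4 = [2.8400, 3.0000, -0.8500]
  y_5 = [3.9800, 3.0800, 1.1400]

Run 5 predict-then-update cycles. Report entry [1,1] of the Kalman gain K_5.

step 1: x^-=[1.2208, -0.7682, -2.5444]  P^-=[0.7998 0.0775 0.0470; 0.0775 0.4526 0.1328; 0.0470 0.1328 1.1592]  S=[1.1737 -0.0859 0.1161; -0.0859 0.5659 -0.2350; 0.1161 -0.2350 1.7550]  K=[0.6735 0.2004 0.0647; 0.0085 0.8007 0.1674; -0.0207 -0.0749 0.6493]  nu=[1.1336, 1.3124, 3.9342]  x^+=[2.5020, 0.9509, -0.1117]  P^+=[0.2565 0.0143 -0.0278; 0.0143 0.1043 0.0937; -0.0278 0.0937 0.3962]
step 2: x^-=[2.4873, 0.9367, -0.5783]  P^-=[0.3266 0.0473 -0.0152; 0.0473 0.1229 0.0888; -0.0152 0.0888 0.7491]  S=[0.6881 0.0038 -0.0159; 0.0038 0.2291 -0.1368; -0.0159 -0.1368 1.3263]  K=[0.4551 0.2008 0.0439; 0.0256 0.4900 0.1150; 0.0002 -0.2055 0.5368]  nu=[-4.2313, 1.4460, 1.9799]  x^+=[0.9389, 1.7647, 0.1865]  P^+=[0.1746 0.0161 -0.0193; 0.0161 0.0653 0.0629; -0.0193 0.0629 0.3271]
step 3: x^-=[1.0780, 1.5413, 0.2900]  P^-=[0.2498 0.0387 -0.0010; 0.0387 0.0961 0.0575; -0.0010 0.0575 0.6405]  S=[0.6157 -0.0017 -0.0070; -0.0017 0.2121 -0.1381; -0.0070 -0.1381 1.2250]  K=[0.3898 0.1813 0.0458; 0.0266 0.4332 0.0937; 0.0196 -0.2551 0.4903]  nu=[-3.1435, -5.1478, -3.9968]  x^+=[-1.2636, -1.1472, -0.4180]  P^+=[0.1495 0.0160 -0.0116; 0.0160 0.0564 0.0504; -0.0116 0.0504 0.2975]
step 4: x^-=[-1.3760, -1.0258, -0.3546]  P^-=[0.2273 0.0352 0.0069; 0.0352 0.0902 0.0462; 0.0069 0.0462 0.5929]  S=[0.5954 -0.0059 -0.0005; -0.0059 0.2091 -0.1367; -0.0005 -0.1367 1.1810]  K=[0.3680 0.1685 0.0482; 0.0256 0.4214 0.0857; 0.0283 -0.2668 0.4688]  nu=[3.9532, 3.8852, -0.3986]  x^+=[0.7145, 0.6787, -1.4664]  P^+=[0.1410 0.0156 -0.0080; 0.0156 0.0540 0.0458; -0.0080 0.0458 0.2837]
step 5: x^-=[0.5421, 0.6566, -1.6842]  P^-=[0.2199 0.0338 0.0100; 0.0338 0.0887 0.0423; 0.0100 0.0423 0.5714]  S=[0.5889 -0.0078 0.0020; -0.0078 0.2081 -0.1349; 0.0020 -0.1349 1.1608]  K=[0.3605 0.1625 0.0492; 0.0248 0.4188 0.0827; 0.0313 -0.2681 0.4592]  nu=[3.6826, 1.9681, 2.8062]  x^+=[2.3276, 1.8046, -0.8077]  P^+=[0.1380 0.0153 -0.0065; 0.0153 0.0534 0.0441; -0.0065 0.0441 0.2776]

K[1,1] = 0.4188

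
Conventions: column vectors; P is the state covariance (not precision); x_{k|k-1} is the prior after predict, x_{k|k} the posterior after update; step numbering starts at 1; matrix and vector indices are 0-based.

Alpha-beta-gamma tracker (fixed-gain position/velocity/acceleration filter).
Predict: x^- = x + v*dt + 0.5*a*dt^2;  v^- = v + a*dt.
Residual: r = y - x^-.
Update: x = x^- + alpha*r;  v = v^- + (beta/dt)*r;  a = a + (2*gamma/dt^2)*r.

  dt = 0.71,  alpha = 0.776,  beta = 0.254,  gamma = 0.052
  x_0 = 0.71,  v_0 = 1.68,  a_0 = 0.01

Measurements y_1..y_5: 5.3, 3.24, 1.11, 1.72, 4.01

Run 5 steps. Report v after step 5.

v_post = -0.1059

step 1: x_pred=1.9053  r=3.3947  x^+=4.5396  v^+=2.9015  a^+=0.7104
step 2: x_pred=6.7787  r=-3.5387  x^+=4.0327  v^+=2.1399  a^+=-0.0197
step 3: x_pred=5.5470  r=-4.4370  x^+=2.1039  v^+=0.5386  a^+=-0.9351
step 4: x_pred=2.2506  r=-0.5306  x^+=1.8389  v^+=-0.3152  a^+=-1.0446
step 5: x_pred=1.3518  r=2.6582  x^+=3.4146  v^+=-0.1059  a^+=-0.4962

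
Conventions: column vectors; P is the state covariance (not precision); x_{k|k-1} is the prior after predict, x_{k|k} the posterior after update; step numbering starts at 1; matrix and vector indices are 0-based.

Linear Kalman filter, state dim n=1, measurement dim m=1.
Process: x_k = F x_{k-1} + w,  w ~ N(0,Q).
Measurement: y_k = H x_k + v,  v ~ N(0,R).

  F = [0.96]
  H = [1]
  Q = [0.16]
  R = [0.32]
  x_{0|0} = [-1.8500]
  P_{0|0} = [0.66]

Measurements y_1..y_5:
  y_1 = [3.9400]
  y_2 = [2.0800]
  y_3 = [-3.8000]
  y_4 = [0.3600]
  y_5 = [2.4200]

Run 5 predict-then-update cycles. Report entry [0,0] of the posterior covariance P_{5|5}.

P_post[0,0] = 0.1560

step 1: x^-=[-1.7760]  P^-=[0.7683]  S=[1.0883]  K=[0.7060]  nu=[5.7160]  x^+=[2.2592]  P^+=[0.2259]
step 2: x^-=[2.1689]  P^-=[0.3682]  S=[0.6882]  K=[0.5350]  nu=[-0.0889]  x^+=[2.1213]  P^+=[0.1712]
step 3: x^-=[2.0365]  P^-=[0.3178]  S=[0.6378]  K=[0.4983]  nu=[-5.8365]  x^+=[-0.8716]  P^+=[0.1594]
step 4: x^-=[-0.8368]  P^-=[0.3069]  S=[0.6269]  K=[0.4896]  nu=[1.1968]  x^+=[-0.2508]  P^+=[0.1567]
step 5: x^-=[-0.2408]  P^-=[0.3044]  S=[0.6244]  K=[0.4875]  nu=[2.6608]  x^+=[1.0563]  P^+=[0.1560]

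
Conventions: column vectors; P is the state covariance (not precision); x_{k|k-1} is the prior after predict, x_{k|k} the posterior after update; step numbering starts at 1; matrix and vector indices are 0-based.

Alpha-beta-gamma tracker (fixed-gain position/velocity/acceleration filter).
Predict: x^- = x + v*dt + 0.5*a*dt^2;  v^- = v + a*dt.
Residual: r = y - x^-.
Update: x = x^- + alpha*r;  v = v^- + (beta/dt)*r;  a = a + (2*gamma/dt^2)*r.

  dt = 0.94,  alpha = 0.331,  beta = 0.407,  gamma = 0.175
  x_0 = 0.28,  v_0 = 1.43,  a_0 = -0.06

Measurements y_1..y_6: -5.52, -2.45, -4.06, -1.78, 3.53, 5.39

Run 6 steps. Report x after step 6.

step 1: x_pred=1.5977  r=-7.1177  x^+=-0.7583  v^+=-1.7082  a^+=-2.8794
step 2: x_pred=-3.6361  r=1.1861  x^+=-3.2435  v^+=-3.9013  a^+=-2.4096
step 3: x_pred=-7.9752  r=3.9152  x^+=-6.6793  v^+=-4.4710  a^+=-0.8587
step 4: x_pred=-11.2614  r=9.4814  x^+=-8.1231  v^+=-1.1730  a^+=2.8970
step 5: x_pred=-7.9458  r=11.4758  x^+=-4.1473  v^+=6.5189  a^+=7.4426
step 6: x_pred=5.2686  r=0.1214  x^+=5.3088  v^+=13.5675  a^+=7.4907

x_post = 5.3088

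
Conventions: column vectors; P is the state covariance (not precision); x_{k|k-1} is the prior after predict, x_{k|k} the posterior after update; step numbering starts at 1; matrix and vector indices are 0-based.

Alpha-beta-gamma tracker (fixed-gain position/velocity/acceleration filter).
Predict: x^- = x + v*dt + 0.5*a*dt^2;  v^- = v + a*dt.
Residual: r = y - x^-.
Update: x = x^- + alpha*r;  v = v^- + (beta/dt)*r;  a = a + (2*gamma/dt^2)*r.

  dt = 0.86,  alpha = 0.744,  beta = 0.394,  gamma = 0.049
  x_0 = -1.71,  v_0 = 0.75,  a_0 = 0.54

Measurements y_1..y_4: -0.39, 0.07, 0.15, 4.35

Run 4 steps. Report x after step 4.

step 1: x_pred=-0.8653  r=0.4753  x^+=-0.5117  v^+=1.4322  a^+=0.6030
step 2: x_pred=0.9430  r=-0.8730  x^+=0.2935  v^+=1.5508  a^+=0.4873
step 3: x_pred=1.8074  r=-1.6574  x^+=0.5743  v^+=1.2106  a^+=0.2677
step 4: x_pred=1.7144  r=2.6356  x^+=3.6753  v^+=2.6483  a^+=0.6169

x_post = 3.6753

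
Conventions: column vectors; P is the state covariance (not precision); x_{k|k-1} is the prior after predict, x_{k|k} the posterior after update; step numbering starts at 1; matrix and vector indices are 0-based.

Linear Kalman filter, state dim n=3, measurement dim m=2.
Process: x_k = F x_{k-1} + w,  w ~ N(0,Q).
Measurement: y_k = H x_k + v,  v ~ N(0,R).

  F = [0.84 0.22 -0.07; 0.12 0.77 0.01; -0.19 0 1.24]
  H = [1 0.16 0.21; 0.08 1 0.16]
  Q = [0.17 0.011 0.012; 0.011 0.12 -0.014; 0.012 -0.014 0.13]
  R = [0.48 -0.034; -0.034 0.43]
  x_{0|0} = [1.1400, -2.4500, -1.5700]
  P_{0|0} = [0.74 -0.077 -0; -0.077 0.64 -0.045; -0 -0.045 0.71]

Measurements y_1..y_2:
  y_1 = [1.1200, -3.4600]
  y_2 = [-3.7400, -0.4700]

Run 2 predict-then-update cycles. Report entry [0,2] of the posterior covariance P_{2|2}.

step 1: x^-=[0.5285, -1.7654, -2.1634]  P^-=[0.6995 0.1440 -0.1768; 0.1440 0.4953 -0.0538; -0.1768 -0.0538 1.2484]  S=[1.2155 0.2451; 0.2451 0.9630]  K=[0.5565 0.0366; 0.0739 0.4985; 0.0375 0.1274]  nu=[1.3283, -1.3907]  x^+=[1.2168, -2.3606, -2.2907]  P^+=[0.3118 0.0078 -0.2243; 0.0078 0.2313 -0.1252; -0.2243 -0.1252 1.2287]
step 2: x^-=[0.6631, -1.6946, -3.0717]  P^-=[0.4403 0.0925 -0.4155; 0.0925 0.2607 -0.1595; -0.4155 -0.1595 2.1363]  S=[0.8655 0.0973; 0.0973 0.7013]  K=[0.4218 0.0287; 0.0787 0.3350; -0.0154 0.2147]  nu=[-3.4869, 1.6630]  x^+=[-0.7597, -1.4118, -2.6609]  P^+=[0.2834 0.0430 -0.4230; 0.0430 0.1715 -0.2100; -0.4230 -0.2100 2.1044]

P_post[0,2] = -0.4230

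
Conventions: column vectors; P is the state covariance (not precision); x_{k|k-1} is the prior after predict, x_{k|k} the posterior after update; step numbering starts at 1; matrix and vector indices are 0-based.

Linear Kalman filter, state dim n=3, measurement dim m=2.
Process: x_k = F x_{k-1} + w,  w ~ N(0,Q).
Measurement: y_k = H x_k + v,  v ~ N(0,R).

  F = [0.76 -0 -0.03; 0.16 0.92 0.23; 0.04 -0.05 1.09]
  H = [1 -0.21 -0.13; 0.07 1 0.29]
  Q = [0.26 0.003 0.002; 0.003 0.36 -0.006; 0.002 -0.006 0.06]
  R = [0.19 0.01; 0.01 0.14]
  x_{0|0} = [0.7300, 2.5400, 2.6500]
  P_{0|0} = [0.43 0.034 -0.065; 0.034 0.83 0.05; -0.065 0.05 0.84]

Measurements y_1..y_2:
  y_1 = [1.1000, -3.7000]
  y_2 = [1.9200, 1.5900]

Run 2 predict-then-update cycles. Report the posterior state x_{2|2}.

step 1: x^-=[0.4753, 3.0631, 2.7907]  P^-=[0.5121 0.0608 -0.0674; 0.0608 1.1443 0.2078; -0.0674 0.2078 1.0495]  S=[0.7736 -0.2327; -0.2327 1.5014]  K=[0.7051 0.1606; -0.0260 0.8011; -0.2289 0.3025]  nu=[1.6307, -7.6057]  x^+=[0.4033, -3.0723, 0.1168]  P^+=[0.1415 0.0122 0.0256; 0.0122 0.1705 -0.2052; 0.0256 -0.2052 0.8394]
step 2: x^-=[0.3030, -2.7352, 0.2971]  P^-=[0.3413 0.0330 -0.0008; 0.0330 0.4710 -0.0008; -0.0008 -0.0008 1.0825]  S=[0.5567 -0.0734; -0.0734 0.7078]  K=[0.6199 0.1443; -0.0306 0.6652; -0.1982 0.4217]  nu=[1.0813, 4.2178]  x^+=[1.5818, 0.0375, 1.8613]  P^+=[0.1258 0.0055 0.0417; 0.0055 0.1543 -0.2134; 0.0417 -0.2134 0.9225]

x_post = [1.5818, 0.0375, 1.8613]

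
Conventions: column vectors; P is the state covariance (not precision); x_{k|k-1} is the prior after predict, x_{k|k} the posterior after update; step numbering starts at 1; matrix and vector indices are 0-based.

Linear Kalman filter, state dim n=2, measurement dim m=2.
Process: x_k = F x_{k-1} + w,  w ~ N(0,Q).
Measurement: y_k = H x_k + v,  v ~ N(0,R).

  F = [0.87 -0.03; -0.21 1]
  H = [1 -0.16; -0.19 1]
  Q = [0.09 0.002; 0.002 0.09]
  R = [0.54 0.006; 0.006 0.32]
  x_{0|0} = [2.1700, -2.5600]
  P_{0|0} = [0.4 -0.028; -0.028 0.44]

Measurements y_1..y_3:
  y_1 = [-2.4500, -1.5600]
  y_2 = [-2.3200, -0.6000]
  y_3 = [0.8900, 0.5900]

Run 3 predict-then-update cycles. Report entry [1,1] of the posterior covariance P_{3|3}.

step 1: x^-=[1.9647, -3.0157]  P^-=[0.3946 -0.1088; -0.1088 0.5594]  S=[0.9838 -0.2706; -0.2706 0.9350]  K=[0.3963 -0.0819; -0.0336 0.6107]  nu=[-4.8972, 1.8290]  x^+=[-0.1259, -1.7342]  P^+=[0.2163 0.0173; 0.0173 0.1985]
step 2: x^-=[-0.0575, -1.7077]  P^-=[0.2530 -0.0283; -0.0283 0.2908]  S=[0.8095 -0.1178; -0.1178 0.6307]  K=[0.3089 -0.0635; -0.0248 0.4650]  nu=[-2.5358, 1.0968]  x^+=[-0.9103, -1.1348]  P^+=[0.1686 0.0136; 0.0136 0.1512]
step 3: x^-=[-0.7579, -0.9437]  P^-=[0.2170 -0.0214; -0.0214 0.2429]  S=[0.7701 -0.0962; -0.0962 0.5789]  K=[0.2785 -0.0620; -0.0255 0.4224]  nu=[1.4970, 1.3896]  x^+=[-0.4271, -0.3948]  P^+=[0.1517 0.0107; 0.0107 0.1371]

P_post[1,1] = 0.1371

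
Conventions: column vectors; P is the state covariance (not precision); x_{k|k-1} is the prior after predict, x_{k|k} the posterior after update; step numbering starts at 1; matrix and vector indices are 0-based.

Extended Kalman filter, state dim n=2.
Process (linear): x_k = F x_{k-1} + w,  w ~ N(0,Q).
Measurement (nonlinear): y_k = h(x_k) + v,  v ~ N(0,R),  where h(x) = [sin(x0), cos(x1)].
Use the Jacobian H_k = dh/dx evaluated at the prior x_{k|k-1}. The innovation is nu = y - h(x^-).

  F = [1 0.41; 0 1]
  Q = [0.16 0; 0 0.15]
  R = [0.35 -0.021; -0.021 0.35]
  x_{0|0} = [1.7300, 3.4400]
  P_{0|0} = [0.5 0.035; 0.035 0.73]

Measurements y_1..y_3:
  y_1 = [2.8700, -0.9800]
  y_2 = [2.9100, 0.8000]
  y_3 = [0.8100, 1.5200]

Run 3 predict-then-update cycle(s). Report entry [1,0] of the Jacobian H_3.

step 1: x^-=[3.1404, 3.4400]  P^-=[0.8114 0.3343; 0.3343 0.8800]  H_jac=[-1.0000 0.0000; 0.0000 0.2940]  S=[1.1614 -0.1193; -0.1193 0.4261]  K=[-0.6949 0.0361; -0.2321 0.5422]  nu=[2.8688, -0.0242]  x^+=[1.1459, 2.7609]  P^+=[0.2440 0.0926; 0.0926 0.6621]
step 2: x^-=[2.2779, 2.7609]  P^-=[0.5912 0.3641; 0.3641 0.8121]  H_jac=[-0.6496 0.0000; 0.0000 -0.3716]  S=[0.5995 0.0669; 0.0669 0.4621]  K=[-0.6180 -0.2033; -0.3270 -0.6057]  nu=[2.1497, 1.7284]  x^+=[0.5980, 1.0112]  P^+=[0.3264 0.1566; 0.1566 0.5520]
step 3: x^-=[1.0126, 1.0112]  P^-=[0.7076 0.3829; 0.3829 0.7020]  H_jac=[0.5297 0.0000; 0.0000 -0.8475]  S=[0.5485 -0.1929; -0.1929 0.8542]  K=[0.5971 -0.2451; 0.1356 -0.6659]  nu=[-0.0382, 0.9892]  x^+=[0.7473, 0.3474]  P^+=[0.4043 0.1160; 0.1160 0.2784]

H_jac[1,0] = 0.0000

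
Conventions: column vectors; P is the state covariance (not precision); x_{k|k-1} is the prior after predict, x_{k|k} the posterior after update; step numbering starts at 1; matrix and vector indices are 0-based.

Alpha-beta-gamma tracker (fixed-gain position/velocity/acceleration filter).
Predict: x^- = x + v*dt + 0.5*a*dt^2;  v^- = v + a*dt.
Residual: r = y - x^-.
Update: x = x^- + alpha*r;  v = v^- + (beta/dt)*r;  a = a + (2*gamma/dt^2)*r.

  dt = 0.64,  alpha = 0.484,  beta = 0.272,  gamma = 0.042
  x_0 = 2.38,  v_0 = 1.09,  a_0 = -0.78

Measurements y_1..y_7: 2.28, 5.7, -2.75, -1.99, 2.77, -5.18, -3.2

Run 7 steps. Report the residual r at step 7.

step 1: x_pred=2.9179  r=-0.6379  x^+=2.6091  v^+=0.3197  a^+=-0.9108
step 2: x_pred=2.6272  r=3.0728  x^+=4.1144  v^+=1.0427  a^+=-0.2806
step 3: x_pred=4.7243  r=-7.4743  x^+=1.1067  v^+=-2.3135  a^+=-1.8135
step 4: x_pred=-0.7453  r=-1.2447  x^+=-1.3477  v^+=-4.0031  a^+=-2.0687
step 5: x_pred=-4.3334  r=7.1034  x^+=-0.8953  v^+=-2.3082  a^+=-0.6120
step 6: x_pred=-2.4979  r=-2.6821  x^+=-3.7960  v^+=-3.8397  a^+=-1.1620
step 7: x_pred=-6.4914  r=3.2914  x^+=-4.8984  v^+=-3.1846  a^+=-0.4870

resid = 3.2914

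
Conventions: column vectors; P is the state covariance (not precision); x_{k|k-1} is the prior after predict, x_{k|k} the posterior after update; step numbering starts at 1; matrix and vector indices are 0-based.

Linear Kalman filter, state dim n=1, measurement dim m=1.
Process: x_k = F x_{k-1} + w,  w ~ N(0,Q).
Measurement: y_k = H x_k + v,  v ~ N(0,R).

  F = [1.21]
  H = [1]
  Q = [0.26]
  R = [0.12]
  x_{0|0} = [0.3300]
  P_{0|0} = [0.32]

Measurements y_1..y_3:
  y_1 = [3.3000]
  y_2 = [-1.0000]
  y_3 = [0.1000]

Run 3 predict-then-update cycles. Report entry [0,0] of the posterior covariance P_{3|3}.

step 1: x^-=[0.3993]  P^-=[0.7285]  S=[0.8485]  K=[0.8586]  nu=[2.9007]  x^+=[2.8898]  P^+=[0.1030]
step 2: x^-=[3.4966]  P^-=[0.4108]  S=[0.5308]  K=[0.7739]  nu=[-4.4966]  x^+=[0.0165]  P^+=[0.0929]
step 3: x^-=[0.0199]  P^-=[0.3960]  S=[0.5160]  K=[0.7674]  nu=[0.0801]  x^+=[0.0814]  P^+=[0.0921]

P_post[0,0] = 0.0921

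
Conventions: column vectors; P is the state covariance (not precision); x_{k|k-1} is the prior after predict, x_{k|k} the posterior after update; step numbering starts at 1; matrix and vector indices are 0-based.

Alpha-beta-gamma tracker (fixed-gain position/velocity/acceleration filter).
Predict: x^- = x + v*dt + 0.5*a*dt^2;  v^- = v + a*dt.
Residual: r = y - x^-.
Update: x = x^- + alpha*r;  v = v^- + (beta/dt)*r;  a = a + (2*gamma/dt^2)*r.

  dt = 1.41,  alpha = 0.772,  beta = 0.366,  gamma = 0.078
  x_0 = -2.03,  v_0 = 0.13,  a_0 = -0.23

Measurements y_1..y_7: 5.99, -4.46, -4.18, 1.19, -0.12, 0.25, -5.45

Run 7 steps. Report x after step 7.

x_post = -4.0749

step 1: x_pred=-2.0753  r=8.0653  x^+=4.1511  v^+=1.8993  a^+=0.4029
step 2: x_pred=7.2295  r=-11.6895  x^+=-1.7948  v^+=-0.5670  a^+=-0.5144
step 3: x_pred=-3.1056  r=-1.0744  x^+=-3.9350  v^+=-1.5712  a^+=-0.5987
step 4: x_pred=-6.7455  r=7.9355  x^+=-0.6193  v^+=-0.3555  a^+=0.0240
step 5: x_pred=-1.0966  r=0.9766  x^+=-0.3427  v^+=-0.0681  a^+=0.1006
step 6: x_pred=-0.3387  r=0.5887  x^+=0.1158  v^+=0.2266  a^+=0.1468
step 7: x_pred=0.5812  r=-6.0312  x^+=-4.0749  v^+=-1.1320  a^+=-0.3264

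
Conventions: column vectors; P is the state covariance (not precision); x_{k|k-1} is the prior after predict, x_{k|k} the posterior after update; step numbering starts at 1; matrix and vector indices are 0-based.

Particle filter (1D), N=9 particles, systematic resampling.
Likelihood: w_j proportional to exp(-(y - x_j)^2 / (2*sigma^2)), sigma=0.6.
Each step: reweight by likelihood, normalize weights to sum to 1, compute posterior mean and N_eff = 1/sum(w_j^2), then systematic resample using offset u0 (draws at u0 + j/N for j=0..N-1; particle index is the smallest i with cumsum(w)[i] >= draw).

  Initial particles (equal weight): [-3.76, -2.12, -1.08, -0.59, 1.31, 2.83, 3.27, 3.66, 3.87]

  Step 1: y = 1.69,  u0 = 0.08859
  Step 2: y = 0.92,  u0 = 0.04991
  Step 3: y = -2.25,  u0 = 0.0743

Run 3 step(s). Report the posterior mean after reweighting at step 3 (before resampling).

step 1: w=[0.0000, 0.0000, 0.0000, 0.0007, 0.8017, 0.1611, 0.0306, 0.0045, 0.0013]  mean=1.6274  Neff=1.4932  idx=[4, 4, 4, 4, 4, 4, 4, 5, 6]
step 2: w=[0.1427, 0.1427, 0.1427, 0.1427, 0.1427, 0.1427, 0.1427, 0.0011, 0.0001]  mean=1.3118  Neff=7.0167  idx=[0, 1, 1, 2, 3, 4, 5, 5, 6]
step 3: w=[0.1111, 0.1111, 0.1111, 0.1111, 0.1111, 0.1111, 0.1111, 0.1111, 0.1111]  mean=1.3100  Neff=9.0000  idx=[0, 1, 2, 3, 4, 5, 6, 7, 8]

post_mean = 1.3100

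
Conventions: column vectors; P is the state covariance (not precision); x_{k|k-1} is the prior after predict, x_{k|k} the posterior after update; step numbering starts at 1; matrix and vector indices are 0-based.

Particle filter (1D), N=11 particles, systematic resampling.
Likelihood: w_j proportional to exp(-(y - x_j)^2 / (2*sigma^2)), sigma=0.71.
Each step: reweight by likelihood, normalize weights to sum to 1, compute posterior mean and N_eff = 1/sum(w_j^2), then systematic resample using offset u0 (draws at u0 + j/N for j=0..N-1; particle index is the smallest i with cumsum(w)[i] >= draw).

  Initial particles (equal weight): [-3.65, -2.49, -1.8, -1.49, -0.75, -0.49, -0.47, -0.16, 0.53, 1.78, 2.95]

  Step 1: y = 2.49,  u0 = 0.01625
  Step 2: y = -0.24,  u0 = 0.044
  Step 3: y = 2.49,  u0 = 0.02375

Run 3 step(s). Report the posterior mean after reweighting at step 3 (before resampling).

step 1: w=[0.0000, 0.0000, 0.0000, 0.0000, 0.0000, 0.0001, 0.0001, 0.0007, 0.0154, 0.4210, 0.5627]  mean=2.4174  Neff=2.0237  idx=[8, 9, 9, 9, 9, 10, 10, 10, 10, 10, 10]
step 2: w=[0.8879, 0.0279, 0.0279, 0.0279, 0.0279, 0.0001, 0.0001, 0.0001, 0.0001, 0.0001, 0.0001]  mean=0.6706  Neff=1.2635  idx=[0, 0, 0, 0, 0, 0, 0, 0, 0, 0, 3]
step 3: w=[0.0267, 0.0267, 0.0267, 0.0267, 0.0267, 0.0267, 0.0267, 0.0267, 0.0267, 0.0267, 0.7326]  mean=1.4457  Neff=1.8388  idx=[0, 4, 7, 10, 10, 10, 10, 10, 10, 10, 10]

post_mean = 1.4457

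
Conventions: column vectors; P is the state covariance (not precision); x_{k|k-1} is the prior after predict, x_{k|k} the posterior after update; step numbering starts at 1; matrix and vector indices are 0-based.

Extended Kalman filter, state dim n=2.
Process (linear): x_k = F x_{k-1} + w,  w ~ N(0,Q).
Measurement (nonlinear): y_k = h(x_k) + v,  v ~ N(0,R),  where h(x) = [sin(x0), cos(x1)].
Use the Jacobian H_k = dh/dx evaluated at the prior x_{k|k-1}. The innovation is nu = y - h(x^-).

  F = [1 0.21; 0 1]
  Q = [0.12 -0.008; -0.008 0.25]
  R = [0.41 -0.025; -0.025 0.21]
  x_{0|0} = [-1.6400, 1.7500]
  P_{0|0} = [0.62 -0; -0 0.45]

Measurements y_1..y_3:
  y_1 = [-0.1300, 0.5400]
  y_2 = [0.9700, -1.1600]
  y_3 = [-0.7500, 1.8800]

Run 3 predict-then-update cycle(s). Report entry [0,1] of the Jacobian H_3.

H_jac[0,1] = 0.0000

step 1: x^-=[-1.2725, 1.7500]  P^-=[0.7598 0.0865; 0.0865 0.7000]  H_jac=[0.2939 0.0000; 0.0000 -0.9840]  S=[0.4756 -0.0500; -0.0500 0.8878]  K=[0.4622 -0.0698; -0.0283 -0.7775]  nu=[0.8258, 0.7182]  x^+=[-0.9410, 1.1682]  P^+=[0.6507 0.0266; 0.0266 0.1652]
step 2: x^-=[-0.6957, 1.1682]  P^-=[0.7892 0.0533; 0.0533 0.4152]  H_jac=[0.7676 0.0000; 0.0000 -0.9201]  S=[0.8750 -0.0627; -0.0627 0.5615]  K=[0.6916 -0.0102; -0.0020 -0.6806]  nu=[1.6109, -1.5518]  x^+=[0.4342, 2.2212]  P^+=[0.3697 0.0211; 0.0211 0.1553]
step 3: x^-=[0.9007, 2.2212]  P^-=[0.5054 0.0457; 0.0457 0.4053]  H_jac=[0.6211 0.0000; 0.0000 -0.7958]  S=[0.6050 -0.0476; -0.0476 0.4667]  K=[0.5169 -0.0253; -0.0075 -0.6919]  nu=[-1.5338, 2.4855]  x^+=[0.0451, 0.5130]  P^+=[0.3423 0.0229; 0.0229 0.1823]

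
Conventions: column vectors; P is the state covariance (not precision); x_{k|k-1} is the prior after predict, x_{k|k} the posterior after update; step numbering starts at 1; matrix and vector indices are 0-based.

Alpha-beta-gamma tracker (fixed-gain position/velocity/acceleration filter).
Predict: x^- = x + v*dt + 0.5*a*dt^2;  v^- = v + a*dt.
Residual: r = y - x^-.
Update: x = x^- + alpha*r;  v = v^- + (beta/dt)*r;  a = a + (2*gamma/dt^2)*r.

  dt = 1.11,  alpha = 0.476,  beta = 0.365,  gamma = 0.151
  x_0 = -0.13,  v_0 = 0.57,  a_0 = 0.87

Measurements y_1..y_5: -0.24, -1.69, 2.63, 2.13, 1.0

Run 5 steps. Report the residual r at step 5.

step 1: x_pred=1.0387  r=-1.2787  x^+=0.4300  v^+=1.1152  a^+=0.5566
step 2: x_pred=2.0108  r=-3.7008  x^+=0.2492  v^+=0.5161  a^+=-0.3505
step 3: x_pred=0.6062  r=2.0238  x^+=1.5695  v^+=0.7925  a^+=0.1455
step 4: x_pred=2.5389  r=-0.4089  x^+=2.3443  v^+=0.8196  a^+=0.0453
step 5: x_pred=3.2820  r=-2.2820  x^+=2.1957  v^+=0.1196  a^+=-0.5140

resid = -2.2820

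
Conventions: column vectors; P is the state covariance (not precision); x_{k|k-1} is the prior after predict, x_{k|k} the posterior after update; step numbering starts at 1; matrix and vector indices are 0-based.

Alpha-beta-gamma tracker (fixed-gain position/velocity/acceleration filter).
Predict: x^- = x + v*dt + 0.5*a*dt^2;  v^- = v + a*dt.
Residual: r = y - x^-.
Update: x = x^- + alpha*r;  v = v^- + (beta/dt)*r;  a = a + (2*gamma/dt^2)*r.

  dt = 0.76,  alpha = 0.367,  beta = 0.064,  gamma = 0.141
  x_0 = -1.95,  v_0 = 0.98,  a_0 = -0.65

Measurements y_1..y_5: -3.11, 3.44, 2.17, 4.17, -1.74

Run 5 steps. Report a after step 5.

a_post = -0.4054

step 1: x_pred=-1.3929  r=-1.7171  x^+=-2.0231  v^+=0.3414  a^+=-1.4883
step 2: x_pred=-2.1934  r=5.6334  x^+=-0.1260  v^+=-0.3153  a^+=1.2621
step 3: x_pred=-0.0011  r=2.1711  x^+=0.7957  v^+=0.8267  a^+=2.3221
step 4: x_pred=2.0946  r=2.0754  x^+=2.8563  v^+=2.7662  a^+=3.3354
step 5: x_pred=5.9219  r=-7.6619  x^+=3.1100  v^+=4.6559  a^+=-0.4054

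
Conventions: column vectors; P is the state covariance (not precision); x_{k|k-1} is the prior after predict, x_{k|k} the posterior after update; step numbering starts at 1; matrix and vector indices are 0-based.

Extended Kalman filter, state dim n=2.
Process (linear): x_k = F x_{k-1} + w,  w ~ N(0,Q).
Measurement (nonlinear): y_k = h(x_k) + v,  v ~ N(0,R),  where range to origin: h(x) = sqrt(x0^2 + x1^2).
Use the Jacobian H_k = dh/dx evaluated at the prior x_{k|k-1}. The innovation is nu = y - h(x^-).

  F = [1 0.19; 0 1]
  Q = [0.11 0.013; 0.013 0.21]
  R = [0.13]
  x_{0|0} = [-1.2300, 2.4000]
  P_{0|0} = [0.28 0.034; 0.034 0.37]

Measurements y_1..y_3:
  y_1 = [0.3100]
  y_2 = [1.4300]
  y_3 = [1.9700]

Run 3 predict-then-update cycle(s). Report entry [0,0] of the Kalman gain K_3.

step 1: x^-=[-0.7740, 2.4000]  P^-=[0.4163 0.1173; 0.1173 0.5800]  H_jac=[-0.3069 0.9517]  S=[0.6260]  K=[-0.0258; 0.8242]  nu=[-2.2117]  x^+=[-0.7170, 0.5770]  P^+=[0.4159 0.1306; 0.1306 0.1547]
step 2: x^-=[-0.6074, 0.5770]  P^-=[0.5811 0.1730; 0.1730 0.3647]  H_jac=[-0.7250 0.6888]  S=[0.4357]  K=[-0.6935; 0.2887]  nu=[0.5922]  x^+=[-1.0180, 0.7480]  P^+=[0.3716 0.2602; 0.2602 0.3284]
step 3: x^-=[-0.8759, 0.7480]  P^-=[0.5923 0.3356; 0.3356 0.5384]  H_jac=[-0.7604 0.6494]  S=[0.3681]  K=[-0.6315; 0.2565]  nu=[0.8181]  x^+=[-1.3926, 0.9579]  P^+=[0.4455 0.3952; 0.3952 0.5142]

K[0,0] = -0.6315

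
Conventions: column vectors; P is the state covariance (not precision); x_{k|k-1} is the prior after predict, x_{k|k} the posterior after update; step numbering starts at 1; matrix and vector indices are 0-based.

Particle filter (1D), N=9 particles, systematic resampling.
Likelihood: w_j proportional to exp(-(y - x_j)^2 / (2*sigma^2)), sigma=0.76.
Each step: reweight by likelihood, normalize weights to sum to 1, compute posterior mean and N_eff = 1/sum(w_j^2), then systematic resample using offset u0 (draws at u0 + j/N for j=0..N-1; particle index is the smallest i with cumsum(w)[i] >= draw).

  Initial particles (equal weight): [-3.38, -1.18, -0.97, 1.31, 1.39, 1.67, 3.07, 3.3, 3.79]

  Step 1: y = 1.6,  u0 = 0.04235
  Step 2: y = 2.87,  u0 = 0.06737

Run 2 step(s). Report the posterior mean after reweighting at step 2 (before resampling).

post_mean = 2.1346

step 1: w=[0.0000, 0.0004, 0.0010, 0.2957, 0.3061, 0.3167, 0.0490, 0.0261, 0.0050]  mean=1.5956  Neff=3.5144  idx=[3, 3, 3, 4, 4, 4, 5, 5, 6]
step 2: w=[0.0516, 0.0516, 0.0516, 0.0637, 0.0637, 0.0637, 0.1220, 0.1220, 0.4099]  mean=2.1346  Neff=4.5871  idx=[1, 3, 5, 6, 7, 8, 8, 8, 8]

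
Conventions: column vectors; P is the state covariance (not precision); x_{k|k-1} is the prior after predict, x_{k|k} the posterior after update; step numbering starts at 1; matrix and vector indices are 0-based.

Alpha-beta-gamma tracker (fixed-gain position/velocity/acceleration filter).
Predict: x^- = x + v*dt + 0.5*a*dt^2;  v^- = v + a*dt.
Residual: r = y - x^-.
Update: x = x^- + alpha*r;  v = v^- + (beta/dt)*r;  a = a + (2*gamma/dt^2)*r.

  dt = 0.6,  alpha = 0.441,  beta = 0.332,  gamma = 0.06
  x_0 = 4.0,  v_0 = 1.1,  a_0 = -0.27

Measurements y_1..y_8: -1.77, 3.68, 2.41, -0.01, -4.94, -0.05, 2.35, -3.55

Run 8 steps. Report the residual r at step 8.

resid = -3.4355

step 1: x_pred=4.6114  r=-6.3814  x^+=1.7972  v^+=-2.5930  a^+=-2.3971
step 2: x_pred=-0.1901  r=3.8701  x^+=1.5166  v^+=-1.8899  a^+=-1.1071
step 3: x_pred=0.1834  r=2.2266  x^+=1.1653  v^+=-1.3221  a^+=-0.3649
step 4: x_pred=0.3064  r=-0.3164  x^+=0.1669  v^+=-1.7161  a^+=-0.4704
step 5: x_pred=-0.9475  r=-3.9925  x^+=-2.7082  v^+=-4.2075  a^+=-1.8012
step 6: x_pred=-5.5569  r=5.5069  x^+=-3.1284  v^+=-2.2411  a^+=0.0344
step 7: x_pred=-4.4668  r=6.8168  x^+=-1.4606  v^+=1.5515  a^+=2.3067
step 8: x_pred=-0.1145  r=-3.4355  x^+=-1.6296  v^+=1.0346  a^+=1.1615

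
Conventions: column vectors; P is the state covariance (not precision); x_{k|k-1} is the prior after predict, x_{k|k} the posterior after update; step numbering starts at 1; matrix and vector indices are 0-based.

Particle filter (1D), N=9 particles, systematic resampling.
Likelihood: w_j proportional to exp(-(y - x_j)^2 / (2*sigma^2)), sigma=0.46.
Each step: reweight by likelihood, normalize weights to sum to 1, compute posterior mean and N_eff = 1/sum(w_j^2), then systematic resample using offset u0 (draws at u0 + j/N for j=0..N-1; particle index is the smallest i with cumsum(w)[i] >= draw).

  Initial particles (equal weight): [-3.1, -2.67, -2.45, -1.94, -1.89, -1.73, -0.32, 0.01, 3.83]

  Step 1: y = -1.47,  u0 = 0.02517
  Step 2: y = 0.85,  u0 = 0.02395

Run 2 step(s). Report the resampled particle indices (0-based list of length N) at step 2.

step 1: w=[0.0008, 0.0145, 0.0451, 0.2588, 0.2875, 0.3717, 0.0192, 0.0025, 0.0000]  mean=-1.8463  Neff=3.4436  idx=[2, 3, 3, 4, 4, 4, 5, 5, 5]
step 2: w=[0.0000, 0.0197, 0.0197, 0.0378, 0.0378, 0.0378, 0.2824, 0.2824, 0.2824]  mean=-1.7564  Neff=4.0924  idx=[2, 5, 6, 6, 7, 7, 7, 8, 8]

resampled_idx = [2, 5, 6, 6, 7, 7, 7, 8, 8]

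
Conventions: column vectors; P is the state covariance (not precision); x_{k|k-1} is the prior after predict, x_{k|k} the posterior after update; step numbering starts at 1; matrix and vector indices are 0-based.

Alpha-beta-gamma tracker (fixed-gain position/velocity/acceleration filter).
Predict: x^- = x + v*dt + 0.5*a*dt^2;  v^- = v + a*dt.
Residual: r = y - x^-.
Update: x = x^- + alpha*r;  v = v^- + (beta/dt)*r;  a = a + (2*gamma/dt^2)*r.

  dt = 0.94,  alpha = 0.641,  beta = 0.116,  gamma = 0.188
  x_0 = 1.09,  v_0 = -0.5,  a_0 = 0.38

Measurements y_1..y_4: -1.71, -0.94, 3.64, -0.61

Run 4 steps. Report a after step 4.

step 1: x_pred=0.7879  r=-2.4979  x^+=-0.8133  v^+=-0.4510  a^+=-0.6829
step 2: x_pred=-1.5390  r=0.5990  x^+=-1.1550  v^+=-1.0191  a^+=-0.4281
step 3: x_pred=-2.3021  r=5.9421  x^+=1.5068  v^+=-0.6882  a^+=2.1005
step 4: x_pred=1.7879  r=-2.3979  x^+=0.2508  v^+=0.9904  a^+=1.0801

a_post = 1.0801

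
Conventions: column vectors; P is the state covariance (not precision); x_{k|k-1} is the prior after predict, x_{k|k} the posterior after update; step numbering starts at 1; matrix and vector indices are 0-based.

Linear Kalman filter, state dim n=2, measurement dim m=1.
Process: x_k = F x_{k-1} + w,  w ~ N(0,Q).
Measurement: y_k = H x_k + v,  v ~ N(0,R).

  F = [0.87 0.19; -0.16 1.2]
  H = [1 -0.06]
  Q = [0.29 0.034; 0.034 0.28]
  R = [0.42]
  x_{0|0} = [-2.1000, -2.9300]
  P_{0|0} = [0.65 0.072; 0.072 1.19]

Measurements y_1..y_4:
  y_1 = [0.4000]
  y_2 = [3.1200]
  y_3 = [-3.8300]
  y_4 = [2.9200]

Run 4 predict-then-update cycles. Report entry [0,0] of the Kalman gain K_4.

step 1: x^-=[-2.3837, -3.1800]  P^-=[0.8487 0.2878; 0.2878 1.9826]  S=[1.2413]  K=[0.6698; 0.1360]  nu=[2.5929]  x^+=[-0.6469, -2.8273]  P^+=[0.2918 0.1747; 0.1747 1.9596]
step 2: x^-=[-1.1000, -3.2892]  P^-=[0.6394 0.6173; 0.6173 3.0422]  S=[0.9963]  K=[0.6046; 0.4364]  nu=[4.0227]  x^+=[1.3321, -1.5339]  P^+=[0.2752 0.3544; 0.3544 2.8525]
step 3: x^-=[0.8675, -2.0538]  P^-=[0.7184 1.0053; 1.0053 4.2586]  S=[1.0331]  K=[0.6370; 0.7257]  nu=[-4.8207]  x^+=[-2.2034, -5.5524]  P^+=[0.2992 0.5277; 0.5277 3.7144]
step 4: x^-=[-2.9719, -6.3104]  P^-=[0.8250 1.3741; 1.3741 5.4338]  S=[1.0997]  K=[0.6753; 0.9531]  nu=[5.5133]  x^+=[0.7510, -1.0558]  P^+=[0.3236 0.6664; 0.6664 4.4349]

K[0,0] = 0.6753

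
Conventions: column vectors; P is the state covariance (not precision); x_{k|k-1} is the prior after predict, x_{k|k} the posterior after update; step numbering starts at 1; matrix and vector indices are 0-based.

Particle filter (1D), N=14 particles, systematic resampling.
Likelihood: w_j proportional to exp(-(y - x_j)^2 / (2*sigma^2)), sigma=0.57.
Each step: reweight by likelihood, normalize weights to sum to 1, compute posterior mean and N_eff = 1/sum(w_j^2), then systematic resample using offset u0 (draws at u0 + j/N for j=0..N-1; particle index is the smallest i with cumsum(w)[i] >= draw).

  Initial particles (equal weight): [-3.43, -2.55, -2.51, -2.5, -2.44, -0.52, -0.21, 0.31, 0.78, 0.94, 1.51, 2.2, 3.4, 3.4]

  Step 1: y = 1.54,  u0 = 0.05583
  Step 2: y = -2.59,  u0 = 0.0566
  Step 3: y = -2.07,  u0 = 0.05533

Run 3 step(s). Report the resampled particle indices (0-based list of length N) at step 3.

step 1: w=[0.0000, 0.0000, 0.0000, 0.0000, 0.0000, 0.0006, 0.0034, 0.0373, 0.1573, 0.2199, 0.3821, 0.1957, 0.0019, 0.0019]  mean=1.3601  Neff=3.8640  idx=[8, 8, 9, 9, 9, 9, 10, 10, 10, 10, 10, 11, 11, 11]
step 2: w=[0.3660, 0.3660, 0.0669, 0.0669, 0.0669, 0.0669, 0.0001, 0.0001, 0.0001, 0.0001, 0.0001, 0.0000, 0.0000, 0.0000]  mean=0.8231  Neff=3.4995  idx=[0, 0, 0, 0, 0, 1, 1, 1, 1, 1, 2, 3, 4, 5]
step 3: w=[0.0914, 0.0914, 0.0914, 0.0914, 0.0914, 0.0914, 0.0914, 0.0914, 0.0914, 0.0914, 0.0216, 0.0216, 0.0216, 0.0216]  mean=0.7938  Neff=11.7176  idx=[0, 1, 2, 2, 3, 4, 5, 6, 6, 7, 8, 9, 9, 13]

resampled_idx = [0, 1, 2, 2, 3, 4, 5, 6, 6, 7, 8, 9, 9, 13]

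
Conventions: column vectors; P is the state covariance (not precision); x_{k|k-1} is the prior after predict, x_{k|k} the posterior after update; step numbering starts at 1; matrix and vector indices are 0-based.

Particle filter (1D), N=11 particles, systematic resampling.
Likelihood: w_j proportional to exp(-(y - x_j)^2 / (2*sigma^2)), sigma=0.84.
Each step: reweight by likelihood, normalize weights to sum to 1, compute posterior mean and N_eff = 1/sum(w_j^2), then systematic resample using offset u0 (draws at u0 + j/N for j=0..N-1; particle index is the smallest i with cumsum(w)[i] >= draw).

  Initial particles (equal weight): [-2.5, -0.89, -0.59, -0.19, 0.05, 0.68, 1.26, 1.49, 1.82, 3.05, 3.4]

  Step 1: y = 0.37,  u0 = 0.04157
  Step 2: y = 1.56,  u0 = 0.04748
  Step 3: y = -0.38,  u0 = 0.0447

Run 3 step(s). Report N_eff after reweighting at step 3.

N_eff = 5.9679

step 1: w=[0.0006, 0.0687, 0.1101, 0.1694, 0.1967, 0.1976, 0.1207, 0.0870, 0.0477, 0.0013, 0.0003]  mean=0.3578  Neff=6.7720  idx=[1, 2, 3, 3, 4, 4, 5, 5, 6, 6, 7]
step 2: w=[0.0030, 0.0080, 0.0243, 0.0243, 0.0422, 0.0422, 0.1227, 0.1227, 0.1994, 0.1994, 0.2118]  mean=0.9724  Neff=6.2783  idx=[3, 5, 6, 7, 8, 8, 9, 9, 9, 10, 10]
step 3: w=[0.2659, 0.2393, 0.1231, 0.1231, 0.0406, 0.0406, 0.0406, 0.0406, 0.0406, 0.0229, 0.0229]  mean=0.4526  Neff=5.9679  idx=[0, 0, 0, 1, 1, 1, 2, 3, 4, 6, 8]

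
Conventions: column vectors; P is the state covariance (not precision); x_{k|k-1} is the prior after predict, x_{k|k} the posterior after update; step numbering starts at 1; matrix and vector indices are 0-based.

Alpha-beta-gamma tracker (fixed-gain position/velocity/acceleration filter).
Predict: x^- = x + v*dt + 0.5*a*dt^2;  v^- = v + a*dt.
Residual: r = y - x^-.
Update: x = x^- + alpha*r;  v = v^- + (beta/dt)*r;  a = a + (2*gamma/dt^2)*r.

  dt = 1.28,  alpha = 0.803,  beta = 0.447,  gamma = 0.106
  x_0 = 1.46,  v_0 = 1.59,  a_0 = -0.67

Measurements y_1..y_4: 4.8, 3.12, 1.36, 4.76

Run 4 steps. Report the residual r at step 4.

resid = 6.0163

step 1: x_pred=2.9463  r=1.8537  x^+=4.4348  v^+=1.3797  a^+=-0.4301
step 2: x_pred=5.8485  r=-2.7285  x^+=3.6575  v^+=-0.1237  a^+=-0.7832
step 3: x_pred=2.8576  r=-1.4976  x^+=1.6550  v^+=-1.6492  a^+=-0.9770
step 4: x_pred=-1.2563  r=6.0163  x^+=3.5748  v^+=-0.7987  a^+=-0.1985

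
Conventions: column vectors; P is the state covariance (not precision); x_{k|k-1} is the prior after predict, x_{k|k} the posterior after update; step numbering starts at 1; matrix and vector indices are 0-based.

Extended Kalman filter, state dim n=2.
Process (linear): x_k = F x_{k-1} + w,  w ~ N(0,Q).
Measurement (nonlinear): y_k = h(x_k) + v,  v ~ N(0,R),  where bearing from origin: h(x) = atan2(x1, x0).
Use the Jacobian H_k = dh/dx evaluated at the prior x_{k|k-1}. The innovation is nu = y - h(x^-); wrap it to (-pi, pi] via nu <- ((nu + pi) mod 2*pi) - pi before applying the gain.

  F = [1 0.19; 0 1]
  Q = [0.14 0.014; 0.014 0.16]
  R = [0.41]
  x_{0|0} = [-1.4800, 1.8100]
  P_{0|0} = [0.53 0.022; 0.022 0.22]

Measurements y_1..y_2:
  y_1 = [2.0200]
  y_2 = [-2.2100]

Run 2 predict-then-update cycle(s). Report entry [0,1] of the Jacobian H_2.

H_jac[0,1] = -0.1870

step 1: x^-=[-1.1361, 1.8100]  P^-=[0.6863 0.0778; 0.0778 0.3800]  H_jac=[-0.3963 -0.2488]  S=[0.5567]  K=[-0.5234; -0.2252]  nu=[-0.1113]  x^+=[-1.0778, 1.8351]  P^+=[0.5338 0.0122; 0.0122 0.3518]
step 2: x^-=[-0.7292, 1.8351]  P^-=[0.6911 0.0930; 0.0930 0.5118]  H_jac=[-0.4706 -0.1870]  S=[0.5974]  K=[-0.5736; -0.2335]  nu=[2.1242]  x^+=[-1.9477, 1.3391]  P^+=[0.4946 0.0130; 0.0130 0.4792]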